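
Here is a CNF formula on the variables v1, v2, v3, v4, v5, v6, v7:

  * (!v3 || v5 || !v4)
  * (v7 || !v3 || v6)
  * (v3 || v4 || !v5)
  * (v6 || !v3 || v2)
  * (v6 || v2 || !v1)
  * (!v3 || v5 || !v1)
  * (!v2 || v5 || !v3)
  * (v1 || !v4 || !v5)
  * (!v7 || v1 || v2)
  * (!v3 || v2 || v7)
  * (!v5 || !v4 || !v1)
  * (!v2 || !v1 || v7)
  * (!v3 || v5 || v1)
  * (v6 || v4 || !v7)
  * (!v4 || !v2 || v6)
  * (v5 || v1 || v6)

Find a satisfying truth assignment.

v6 occurs only positively in the remaining clauses — set v6 = True.
Try v1 = False.
For the remaining variables, v2 = False, v3 = False, v4 = True, v5 = False, v7 = False works.
Every clause has at least one true literal under this assignment.

v1=0, v2=0, v3=0, v4=1, v5=0, v6=1, v7=0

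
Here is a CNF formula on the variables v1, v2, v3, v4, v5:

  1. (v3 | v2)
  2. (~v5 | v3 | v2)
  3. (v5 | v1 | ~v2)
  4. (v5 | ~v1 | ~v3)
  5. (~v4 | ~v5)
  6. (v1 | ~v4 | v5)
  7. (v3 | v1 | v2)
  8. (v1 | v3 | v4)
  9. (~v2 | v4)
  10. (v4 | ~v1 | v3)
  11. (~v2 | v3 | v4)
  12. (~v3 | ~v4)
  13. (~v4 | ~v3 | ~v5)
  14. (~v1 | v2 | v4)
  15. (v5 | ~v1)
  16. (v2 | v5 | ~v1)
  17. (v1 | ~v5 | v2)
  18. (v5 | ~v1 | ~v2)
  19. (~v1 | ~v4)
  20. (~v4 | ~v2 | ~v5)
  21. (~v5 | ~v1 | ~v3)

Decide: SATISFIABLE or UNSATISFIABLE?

SATISFIABLE

Try v1 = False.
The remaining clauses are satisfied by v2 = False, v3 = True, v4 = False, v5 = False.
So v1 = False, v2 = False, v3 = True, v4 = False, v5 = False is a satisfying assignment.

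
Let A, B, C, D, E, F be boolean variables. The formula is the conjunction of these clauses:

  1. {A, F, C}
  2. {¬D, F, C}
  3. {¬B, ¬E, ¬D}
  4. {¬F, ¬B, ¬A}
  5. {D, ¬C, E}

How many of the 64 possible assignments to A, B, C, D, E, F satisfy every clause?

33

Split on C, then D.
  C=T, D=T: 11 of the 16 assignments to (A,B,E,F) work.
  C=T, D=F: 7 of the 16 assignments to (A,B,E,F) work.
  C=F, D=T: 5 of the 16 assignments to (A,B,E,F) work.
  C=F, D=F: E free; 5 ways for (A,B,F) × 2^1 = 10.
Total: 11 + 7 + 5 + 10 = 33.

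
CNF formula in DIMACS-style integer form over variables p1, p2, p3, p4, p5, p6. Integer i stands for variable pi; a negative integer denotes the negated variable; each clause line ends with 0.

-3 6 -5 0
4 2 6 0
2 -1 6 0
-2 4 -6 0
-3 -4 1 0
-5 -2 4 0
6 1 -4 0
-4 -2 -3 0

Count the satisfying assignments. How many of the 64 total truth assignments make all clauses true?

24

Split on p4, then p2.
  p4=1, p2=1: p5 free; 3 ways for (p1,p3,p6) × 2^1 = 6.
  p4=1, p2=0: p5 free; 3 ways for (p1,p3,p6) × 2^1 = 6.
  p4=0, p2=1: remaining (p1,p3,p5,p6) ∈ {(0,0,0,0); (0,1,0,0); (1,0,0,0); (1,1,0,0)} — 4.
  p4=0, p2=0: forces p6=1; p1, p3, p5 free → 2^3 = 8.
Total: 6 + 6 + 4 + 8 = 24.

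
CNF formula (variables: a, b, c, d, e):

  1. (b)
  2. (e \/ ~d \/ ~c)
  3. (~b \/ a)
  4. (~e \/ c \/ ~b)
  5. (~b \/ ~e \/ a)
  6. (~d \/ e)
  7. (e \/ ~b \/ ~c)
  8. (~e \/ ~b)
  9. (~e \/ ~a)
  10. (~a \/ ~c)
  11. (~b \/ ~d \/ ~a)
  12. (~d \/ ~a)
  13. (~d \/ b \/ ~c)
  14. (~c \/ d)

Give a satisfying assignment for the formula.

a=1, b=1, c=0, d=0, e=0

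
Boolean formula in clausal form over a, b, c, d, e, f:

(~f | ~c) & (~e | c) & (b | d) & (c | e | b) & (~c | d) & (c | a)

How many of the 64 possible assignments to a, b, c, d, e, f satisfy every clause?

12

Case analysis on c and b:
  c=1, b=1: remaining (a,d,e,f) ∈ {(0,1,0,0); (0,1,1,0); (1,1,0,0); (1,1,1,0)} — 4.
  c=1, b=0: remaining (a,d,e,f) ∈ {(0,1,0,0); (0,1,1,0); (1,1,0,0); (1,1,1,0)} — 4.
  c=0, b=1: remaining (a,d,e,f) ∈ {(1,0,0,0); (1,0,0,1); (1,1,0,0); (1,1,0,1)} — 4.
  c=0, b=0: a clause becomes empty — 0.
Total: 4 + 4 + 4 + 0 = 12.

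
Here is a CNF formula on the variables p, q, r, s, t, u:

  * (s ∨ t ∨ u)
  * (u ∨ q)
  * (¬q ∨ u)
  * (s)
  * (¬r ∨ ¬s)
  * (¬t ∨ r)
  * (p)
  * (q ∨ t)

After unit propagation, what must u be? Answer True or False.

(s) is a unit clause: s = True.
(¬s ∨ ¬r) with s = True leaves only ¬r, so r = False.
From (r ∨ ¬t) and r = False: t = False.
Unit clause (p) sets p = True.
In (q ∨ t), t is now false; q must hold, so q = True.
In (¬q ∨ u), ¬q is now false; u must hold, so u = True.

True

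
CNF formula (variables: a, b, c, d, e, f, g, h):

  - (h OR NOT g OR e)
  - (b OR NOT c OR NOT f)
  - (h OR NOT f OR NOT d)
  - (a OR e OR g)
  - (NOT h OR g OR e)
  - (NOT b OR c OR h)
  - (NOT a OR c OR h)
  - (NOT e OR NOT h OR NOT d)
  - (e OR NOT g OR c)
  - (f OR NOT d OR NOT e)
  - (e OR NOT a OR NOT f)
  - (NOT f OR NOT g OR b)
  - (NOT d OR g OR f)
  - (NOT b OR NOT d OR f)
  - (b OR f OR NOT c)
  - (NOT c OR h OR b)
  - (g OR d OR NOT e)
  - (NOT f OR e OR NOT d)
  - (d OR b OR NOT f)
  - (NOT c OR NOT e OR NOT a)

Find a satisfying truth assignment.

a=1, b=0, c=0, d=0, e=1, f=0, g=1, h=1

Check each clause:
  1. (e OR NOT g OR h) — h is true.
  2. (b OR NOT f OR NOT c) — NOT f is true.
  3. (h OR NOT f OR NOT d) — h is true.
  4. (g OR a OR e) — a is true.
  5. (g OR e OR NOT h) — e is true.
  6. (h OR c OR NOT b) — h is true.
  7. (NOT a OR h OR c) — h is true.
  8. (NOT e OR NOT h OR NOT d) — NOT d is true.
  9. (c OR e OR NOT g) — e is true.
  10. (NOT d OR NOT e OR f) — NOT d is true.
  11. (NOT f OR e OR NOT a) — NOT f is true.
  12. (b OR NOT f OR NOT g) — NOT f is true.
  13. (f OR g OR NOT d) — NOT d is true.
  14. (NOT d OR NOT b OR f) — NOT d is true.
  15. (NOT c OR f OR b) — NOT c is true.
  16. (b OR NOT c OR h) — h is true.
  17. (g OR NOT e OR d) — g is true.
  18. (NOT d OR e OR NOT f) — NOT f is true.
  19. (b OR d OR NOT f) — NOT f is true.
  20. (NOT c OR NOT e OR NOT a) — NOT c is true.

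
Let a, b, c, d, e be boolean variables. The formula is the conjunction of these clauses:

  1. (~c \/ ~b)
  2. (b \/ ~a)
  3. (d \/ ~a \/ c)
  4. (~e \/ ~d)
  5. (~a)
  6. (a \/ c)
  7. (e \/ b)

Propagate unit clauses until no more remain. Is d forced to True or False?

False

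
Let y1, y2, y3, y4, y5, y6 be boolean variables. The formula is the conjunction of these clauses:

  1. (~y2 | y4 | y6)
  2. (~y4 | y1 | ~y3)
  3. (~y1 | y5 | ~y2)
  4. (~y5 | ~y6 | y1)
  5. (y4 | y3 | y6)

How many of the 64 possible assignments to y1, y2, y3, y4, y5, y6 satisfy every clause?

Split on y1, then y4.
  y1=1, y4=1: y3, y6 free; 3 ways for (y2,y5) × 2^2 = 12.
  y1=1, y4=0: 8 of the 16 assignments to (y2,y3,y5,y6) work.
  y1=0, y4=1: y2 free; 3 ways for (y3,y5,y6) × 2^1 = 6.
  y1=0, y4=0: 6 of the 16 assignments to (y2,y3,y5,y6) work.
Total: 12 + 8 + 6 + 6 = 32.

32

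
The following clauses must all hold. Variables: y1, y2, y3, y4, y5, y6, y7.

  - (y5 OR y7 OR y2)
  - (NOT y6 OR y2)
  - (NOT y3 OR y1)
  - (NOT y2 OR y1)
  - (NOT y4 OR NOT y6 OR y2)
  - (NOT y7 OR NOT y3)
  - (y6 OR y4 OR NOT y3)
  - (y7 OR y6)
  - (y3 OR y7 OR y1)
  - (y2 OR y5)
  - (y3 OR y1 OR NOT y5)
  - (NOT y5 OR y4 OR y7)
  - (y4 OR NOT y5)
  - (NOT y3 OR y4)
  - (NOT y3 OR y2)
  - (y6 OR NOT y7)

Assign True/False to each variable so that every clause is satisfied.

y1 = True, y2 = True, y3 = False, y4 = True, y5 = True, y6 = True, y7 = False

y1 occurs only positively in the remaining clauses — set y1 = True.
Try y2 = True.
The remaining clauses are satisfied by y3 = False, y4 = True, y5 = True, y6 = True, y7 = False.
Every clause has at least one true literal under this assignment.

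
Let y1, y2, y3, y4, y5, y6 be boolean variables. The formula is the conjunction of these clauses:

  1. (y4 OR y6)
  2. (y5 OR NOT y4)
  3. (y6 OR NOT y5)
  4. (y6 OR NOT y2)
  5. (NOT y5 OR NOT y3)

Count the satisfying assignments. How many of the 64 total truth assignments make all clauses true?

Case analysis on y5 and y6:
  y5=T, y6=T: forces y3=F; y1, y2, y4 free → 2^3 = 8.
  y5=T, y6=F: a clause becomes empty — 0.
  y5=F, y6=T: forces y4=F; y1, y2, y3 free → 2^3 = 8.
  y5=F, y6=F: a clause becomes empty — 0.
Total: 8 + 0 + 8 + 0 = 16.

16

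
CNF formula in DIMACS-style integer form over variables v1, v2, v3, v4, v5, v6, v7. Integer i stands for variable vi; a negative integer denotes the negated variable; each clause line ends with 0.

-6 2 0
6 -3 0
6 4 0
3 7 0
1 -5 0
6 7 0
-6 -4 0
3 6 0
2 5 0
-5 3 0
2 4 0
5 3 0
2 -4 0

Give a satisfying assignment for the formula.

Pure literal: v1 appears only positively; assign v1 = True.
v2 occurs only positively in the remaining clauses — set v2 = True.
Set v3 = True and propagate.
  then v6 is forced to True.
  then v4 is forced to False.
v5, v7 are now unconstrained; take v5 = False, v7 = True.
Every clause has at least one true literal under this assignment.

v1=T, v2=T, v3=T, v4=F, v5=F, v6=T, v7=T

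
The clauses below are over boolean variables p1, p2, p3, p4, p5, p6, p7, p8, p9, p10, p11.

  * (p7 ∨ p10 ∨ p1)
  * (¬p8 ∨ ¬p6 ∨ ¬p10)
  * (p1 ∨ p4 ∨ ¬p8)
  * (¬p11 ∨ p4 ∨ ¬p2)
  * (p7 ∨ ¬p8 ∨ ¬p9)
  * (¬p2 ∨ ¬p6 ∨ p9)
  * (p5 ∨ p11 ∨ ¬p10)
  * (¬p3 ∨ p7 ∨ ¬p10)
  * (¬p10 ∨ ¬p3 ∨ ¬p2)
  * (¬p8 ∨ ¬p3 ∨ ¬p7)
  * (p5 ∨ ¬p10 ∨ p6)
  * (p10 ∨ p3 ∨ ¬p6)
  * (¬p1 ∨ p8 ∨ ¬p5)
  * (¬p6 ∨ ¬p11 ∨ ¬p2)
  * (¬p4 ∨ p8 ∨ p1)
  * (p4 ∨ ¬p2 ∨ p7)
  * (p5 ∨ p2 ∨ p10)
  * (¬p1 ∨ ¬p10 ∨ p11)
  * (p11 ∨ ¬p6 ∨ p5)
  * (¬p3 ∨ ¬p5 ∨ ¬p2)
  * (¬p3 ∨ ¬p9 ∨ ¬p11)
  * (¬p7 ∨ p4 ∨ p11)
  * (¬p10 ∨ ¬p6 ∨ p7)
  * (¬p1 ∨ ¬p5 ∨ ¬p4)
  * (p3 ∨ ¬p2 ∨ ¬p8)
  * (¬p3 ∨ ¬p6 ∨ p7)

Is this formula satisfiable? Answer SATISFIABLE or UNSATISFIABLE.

Set p1 = True and propagate.
Set p2 = False and propagate.
For the remaining variables, p3 = False, p4 = False, p5 = True, p6 = False, p7 = False, p8 = True, p9 = False, p10 = False, p11 = True works.
Every clause has at least one true literal under this assignment.
So p1=T, p2=F, p3=F, p4=F, p5=T, p6=F, p7=F, p8=T, p9=F, p10=F, p11=T is a satisfying assignment.

SATISFIABLE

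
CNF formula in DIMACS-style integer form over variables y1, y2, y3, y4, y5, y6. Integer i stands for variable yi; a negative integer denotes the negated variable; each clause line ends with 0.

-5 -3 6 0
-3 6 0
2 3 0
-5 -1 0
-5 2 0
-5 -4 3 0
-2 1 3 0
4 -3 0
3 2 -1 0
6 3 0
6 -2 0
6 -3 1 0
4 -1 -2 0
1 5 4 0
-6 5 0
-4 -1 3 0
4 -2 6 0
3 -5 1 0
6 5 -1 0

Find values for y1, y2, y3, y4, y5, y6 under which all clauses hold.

y1=F  y2=T  y3=T  y4=T  y5=T  y6=T

Check each clause:
  1. (y6 | ~y5 | ~y3) — y6 is true.
  2. (~y3 | y6) — y6 is true.
  3. (y3 | y2) — y2 is true.
  4. (~y5 | ~y1) — ~y1 is true.
  5. (y2 | ~y5) — y2 is true.
  6. (~y5 | ~y4 | y3) — y3 is true.
  7. (y1 | ~y2 | y3) — y3 is true.
  8. (~y3 | y4) — y4 is true.
  9. (y3 | y2 | ~y1) — y2 is true.
  10. (y3 | y6) — y3 is true.
  11. (y6 | ~y2) — y6 is true.
  12. (y1 | y6 | ~y3) — y6 is true.
  13. (~y1 | y4 | ~y2) — y4 is true.
  14. (y1 | y5 | y4) — y4 is true.
  15. (y5 | ~y6) — y5 is true.
  16. (y3 | ~y4 | ~y1) — y3 is true.
  17. (~y2 | y4 | y6) — y4 is true.
  18. (y1 | y3 | ~y5) — y3 is true.
  19. (y5 | y6 | ~y1) — y5 is true.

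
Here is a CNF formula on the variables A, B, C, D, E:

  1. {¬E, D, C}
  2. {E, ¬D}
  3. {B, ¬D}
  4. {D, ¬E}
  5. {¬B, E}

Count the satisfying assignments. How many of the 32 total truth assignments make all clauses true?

8

Split on D, then E.
  D=T, E=T: remaining (A,B,C) ∈ {(F,T,F); (F,T,T); (T,T,F); (T,T,T)} — 4.
  D=T, E=F: a clause becomes empty — 0.
  D=F, E=T: a clause becomes empty — 0.
  D=F, E=F: remaining (A,B,C) ∈ {(F,F,F); (F,F,T); (T,F,F); (T,F,T)} — 4.
Total: 4 + 0 + 0 + 4 = 8.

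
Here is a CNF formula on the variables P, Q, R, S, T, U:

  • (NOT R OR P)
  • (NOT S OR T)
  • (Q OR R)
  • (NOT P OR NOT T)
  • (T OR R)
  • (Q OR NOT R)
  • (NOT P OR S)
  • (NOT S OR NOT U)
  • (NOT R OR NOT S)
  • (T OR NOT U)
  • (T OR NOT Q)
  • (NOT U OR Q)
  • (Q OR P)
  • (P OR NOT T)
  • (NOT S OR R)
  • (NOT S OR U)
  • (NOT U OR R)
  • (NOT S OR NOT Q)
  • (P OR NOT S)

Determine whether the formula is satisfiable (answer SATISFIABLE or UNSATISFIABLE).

S = True:
  propagation gives T=True, P=False; an empty clause results — contradiction.
S = False:
  propagation gives P=False, R=False, Q=True, T=True; an empty clause results — contradiction.
Every branch closes, so no satisfying assignment exists.

UNSATISFIABLE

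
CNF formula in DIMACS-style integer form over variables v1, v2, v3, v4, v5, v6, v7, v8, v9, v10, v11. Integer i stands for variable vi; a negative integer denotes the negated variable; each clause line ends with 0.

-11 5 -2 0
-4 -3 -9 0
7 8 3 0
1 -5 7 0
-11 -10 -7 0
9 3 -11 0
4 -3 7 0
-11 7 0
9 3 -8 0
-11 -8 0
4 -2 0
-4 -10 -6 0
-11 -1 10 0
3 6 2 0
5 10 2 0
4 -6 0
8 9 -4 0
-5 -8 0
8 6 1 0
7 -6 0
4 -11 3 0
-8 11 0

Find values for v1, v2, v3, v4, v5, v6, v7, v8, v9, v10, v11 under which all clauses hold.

v1 = F  v2 = T  v3 = F  v4 = T  v5 = T  v6 = T  v7 = T  v8 = F  v9 = T  v10 = F  v11 = T

Check each clause:
  1. (NOT v2 OR v5 OR NOT v11) — v5 is true.
  2. (NOT v3 OR NOT v9 OR NOT v4) — NOT v3 is true.
  3. (v3 OR v8 OR v7) — v7 is true.
  4. (NOT v5 OR v1 OR v7) — v7 is true.
  5. (NOT v11 OR NOT v10 OR NOT v7) — NOT v10 is true.
  6. (v3 OR NOT v11 OR v9) — v9 is true.
  7. (NOT v3 OR v7 OR v4) — v4 is true.
  8. (NOT v11 OR v7) — v7 is true.
  9. (v3 OR v9 OR NOT v8) — NOT v8 is true.
  10. (NOT v8 OR NOT v11) — NOT v8 is true.
  11. (v4 OR NOT v2) — v4 is true.
  12. (NOT v6 OR NOT v10 OR NOT v4) — NOT v10 is true.
  13. (NOT v1 OR NOT v11 OR v10) — NOT v1 is true.
  14. (v6 OR v2 OR v3) — v2 is true.
  15. (v2 OR v10 OR v5) — v2 is true.
  16. (NOT v6 OR v4) — v4 is true.
  17. (v9 OR NOT v4 OR v8) — v9 is true.
  18. (NOT v5 OR NOT v8) — NOT v8 is true.
  19. (v1 OR v6 OR v8) — v6 is true.
  20. (NOT v6 OR v7) — v7 is true.
  21. (v4 OR NOT v11 OR v3) — v4 is true.
  22. (NOT v8 OR v11) — NOT v8 is true.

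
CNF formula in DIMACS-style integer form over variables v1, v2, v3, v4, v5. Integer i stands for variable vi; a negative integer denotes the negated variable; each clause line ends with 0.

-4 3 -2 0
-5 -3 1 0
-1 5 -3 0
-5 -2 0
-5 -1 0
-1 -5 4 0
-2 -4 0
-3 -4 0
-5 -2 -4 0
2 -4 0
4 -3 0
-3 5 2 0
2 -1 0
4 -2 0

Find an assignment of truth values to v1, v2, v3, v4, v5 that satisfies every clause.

Try v1 = False.
Try v2 = False.
  then v4 is forced to False.
  then v3 is forced to False.
v5 is now unconstrained; take v5 = True.

v1=F, v2=F, v3=F, v4=F, v5=T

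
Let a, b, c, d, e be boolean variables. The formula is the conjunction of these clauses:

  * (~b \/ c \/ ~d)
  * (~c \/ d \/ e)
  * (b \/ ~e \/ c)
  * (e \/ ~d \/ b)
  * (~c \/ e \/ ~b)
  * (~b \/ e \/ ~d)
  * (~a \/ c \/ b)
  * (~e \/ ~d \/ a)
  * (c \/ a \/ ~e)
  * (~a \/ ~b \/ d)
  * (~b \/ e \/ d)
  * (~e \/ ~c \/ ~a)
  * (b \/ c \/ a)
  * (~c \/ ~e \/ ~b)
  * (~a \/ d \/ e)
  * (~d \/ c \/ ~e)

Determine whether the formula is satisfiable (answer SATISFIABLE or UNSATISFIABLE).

SATISFIABLE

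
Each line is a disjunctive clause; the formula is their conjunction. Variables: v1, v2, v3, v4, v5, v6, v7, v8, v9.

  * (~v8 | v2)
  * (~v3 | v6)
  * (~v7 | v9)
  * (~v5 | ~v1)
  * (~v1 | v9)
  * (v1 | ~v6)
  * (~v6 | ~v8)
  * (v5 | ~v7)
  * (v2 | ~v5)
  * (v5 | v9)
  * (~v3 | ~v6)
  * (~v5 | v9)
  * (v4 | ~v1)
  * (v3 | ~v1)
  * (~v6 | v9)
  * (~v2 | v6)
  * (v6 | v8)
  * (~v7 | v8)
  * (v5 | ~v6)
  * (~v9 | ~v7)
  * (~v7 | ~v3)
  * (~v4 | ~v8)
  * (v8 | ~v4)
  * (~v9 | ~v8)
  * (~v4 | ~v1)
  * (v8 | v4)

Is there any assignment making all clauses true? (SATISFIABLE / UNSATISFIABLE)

UNSATISFIABLE

v6 = True:
  propagation gives v1=True, v5=False; an empty clause results — contradiction.
v6 = False:
  propagation gives v3=False, v1=False, v2=False, v8=False; an empty clause results — contradiction.
Every branch closes, so no satisfying assignment exists.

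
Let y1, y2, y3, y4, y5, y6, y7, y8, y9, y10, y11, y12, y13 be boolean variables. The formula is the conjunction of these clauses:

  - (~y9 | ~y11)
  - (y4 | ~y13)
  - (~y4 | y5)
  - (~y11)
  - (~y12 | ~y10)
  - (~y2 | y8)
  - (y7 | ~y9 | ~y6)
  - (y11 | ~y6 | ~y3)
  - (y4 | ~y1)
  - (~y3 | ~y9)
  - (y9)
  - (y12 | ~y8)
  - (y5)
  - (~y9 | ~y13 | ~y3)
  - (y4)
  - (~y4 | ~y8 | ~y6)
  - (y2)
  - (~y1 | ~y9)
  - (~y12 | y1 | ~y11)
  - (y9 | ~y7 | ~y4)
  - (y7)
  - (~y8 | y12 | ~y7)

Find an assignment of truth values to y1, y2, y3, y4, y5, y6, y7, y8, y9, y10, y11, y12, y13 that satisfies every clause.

Unit propagation: (~y11) forces y11 = False.
The clause (y9) is unit: y9 must be True.
(~y3) is a unit clause, so y3 = False.
(y5) is a unit clause, so y5 = True.
(y4) is a unit clause, so y4 = True.
Unit propagation: (y2) forces y2 = True.
The clause (y8) is unit: y8 must be True.
(y12) is a unit clause, so y12 = True.
Unit propagation: (~y10) forces y10 = False.
Unit propagation: (~y6) forces y6 = False.
Unit propagation: (~y1) forces y1 = False.
(y7) is a unit clause, so y7 = True.
y13 is now unconstrained; take y13 = False.
Every clause has at least one true literal under this assignment.

y1=F, y2=T, y3=F, y4=T, y5=T, y6=F, y7=T, y8=T, y9=T, y10=F, y11=F, y12=T, y13=F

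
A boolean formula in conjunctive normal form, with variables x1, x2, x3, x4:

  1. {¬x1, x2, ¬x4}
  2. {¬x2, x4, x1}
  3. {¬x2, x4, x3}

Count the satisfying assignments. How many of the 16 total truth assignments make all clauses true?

Case analysis on x2 and x4:
  x2=1, x4=1: remaining (x1,x3) ∈ {(0,0); (0,1); (1,0); (1,1)} — 4.
  x2=1, x4=0: remaining (x1,x3) ∈ {(1,1)} — 1.
  x2=0, x4=1: remaining (x1,x3) ∈ {(0,0); (0,1)} — 2.
  x2=0, x4=0: remaining (x1,x3) ∈ {(0,0); (0,1); (1,0); (1,1)} — 4.
Total: 4 + 1 + 2 + 4 = 11.

11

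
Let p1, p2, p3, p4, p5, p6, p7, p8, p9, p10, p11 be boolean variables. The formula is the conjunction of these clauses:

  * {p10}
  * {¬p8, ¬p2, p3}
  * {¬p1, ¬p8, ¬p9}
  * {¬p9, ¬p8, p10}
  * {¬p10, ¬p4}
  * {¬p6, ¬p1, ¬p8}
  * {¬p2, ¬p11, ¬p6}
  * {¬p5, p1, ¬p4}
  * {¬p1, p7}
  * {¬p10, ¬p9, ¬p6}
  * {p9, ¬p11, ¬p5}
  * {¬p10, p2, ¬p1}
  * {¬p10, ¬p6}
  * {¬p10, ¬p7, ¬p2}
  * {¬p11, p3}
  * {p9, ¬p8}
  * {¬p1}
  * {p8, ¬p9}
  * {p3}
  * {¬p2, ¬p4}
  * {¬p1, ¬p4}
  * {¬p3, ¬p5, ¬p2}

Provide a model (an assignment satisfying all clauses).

(p10) is a unit clause, so p10 = True.
(¬p4) is a unit clause, so p4 = False.
(¬p6) is a unit clause, so p6 = False.
(¬p1) is a unit clause, so p1 = False.
Unit propagation: (p3) forces p3 = True.
Pure literal: p5 appears only negated; assign p5 = False.
Pure literal: p7 appears only negated; assign p7 = False.
Set p8 = False and propagate.
  then p9 is forced to False.
p2, p11 are now unconstrained; take p2 = True, p11 = True.
Every clause has at least one true literal under this assignment.

p1=F, p2=T, p3=T, p4=F, p5=F, p6=F, p7=F, p8=F, p9=F, p10=T, p11=T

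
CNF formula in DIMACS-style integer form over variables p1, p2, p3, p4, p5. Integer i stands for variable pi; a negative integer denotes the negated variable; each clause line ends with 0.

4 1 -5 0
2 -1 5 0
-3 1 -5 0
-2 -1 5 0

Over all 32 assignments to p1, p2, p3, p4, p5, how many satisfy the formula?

18

Case analysis on p1 and p5:
  p1=1, p5=1: p2, p3, p4 free → 2^3 = 8.
  p1=1, p5=0: a clause becomes empty — 0.
  p1=0, p5=1: remaining (p2,p3,p4) ∈ {(0,0,1); (1,0,1)} — 2.
  p1=0, p5=0: p2, p3, p4 free → 2^3 = 8.
Total: 8 + 0 + 2 + 8 = 18.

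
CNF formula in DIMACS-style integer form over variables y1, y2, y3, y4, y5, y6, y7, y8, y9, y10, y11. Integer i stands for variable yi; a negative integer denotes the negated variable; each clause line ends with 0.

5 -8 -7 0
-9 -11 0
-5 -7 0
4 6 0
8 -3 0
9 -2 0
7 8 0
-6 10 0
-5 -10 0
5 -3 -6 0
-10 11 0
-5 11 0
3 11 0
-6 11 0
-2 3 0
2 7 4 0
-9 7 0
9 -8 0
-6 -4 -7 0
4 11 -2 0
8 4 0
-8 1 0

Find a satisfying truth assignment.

y1 = F, y2 = F, y3 = F, y4 = T, y5 = F, y6 = F, y7 = T, y8 = F, y9 = F, y10 = T, y11 = T

Check each clause:
  1. (~y7 \/ ~y8 \/ y5) — ~y8 is true.
  2. (~y9 \/ ~y11) — ~y9 is true.
  3. (~y7 \/ ~y5) — ~y5 is true.
  4. (y6 \/ y4) — y4 is true.
  5. (~y3 \/ y8) — ~y3 is true.
  6. (~y2 \/ y9) — ~y2 is true.
  7. (y8 \/ y7) — y7 is true.
  8. (y10 \/ ~y6) — ~y6 is true.
  9. (~y5 \/ ~y10) — ~y5 is true.
  10. (~y6 \/ ~y3 \/ y5) — ~y3 is true.
  11. (y11 \/ ~y10) — y11 is true.
  12. (y11 \/ ~y5) — y11 is true.
  13. (y3 \/ y11) — y11 is true.
  14. (~y6 \/ y11) — ~y6 is true.
  15. (~y2 \/ y3) — ~y2 is true.
  16. (y7 \/ y4 \/ y2) — y4 is true.
  17. (~y9 \/ y7) — y7 is true.
  18. (~y8 \/ y9) — ~y8 is true.
  19. (~y4 \/ ~y6 \/ ~y7) — ~y6 is true.
  20. (y11 \/ ~y2 \/ y4) — y11 is true.
  21. (y8 \/ y4) — y4 is true.
  22. (y1 \/ ~y8) — ~y8 is true.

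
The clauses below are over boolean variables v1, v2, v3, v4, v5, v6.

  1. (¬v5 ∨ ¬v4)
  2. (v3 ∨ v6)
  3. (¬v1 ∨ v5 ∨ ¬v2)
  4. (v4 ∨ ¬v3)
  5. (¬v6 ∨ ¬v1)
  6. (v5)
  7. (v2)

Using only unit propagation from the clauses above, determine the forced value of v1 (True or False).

False

(v5) stands alone — v5 = True.
(¬v5 ∨ ¬v4) with v5 = True leaves only ¬v4, so v4 = False.
(v4 ∨ ¬v3): since v4 = False, the clause reduces to (¬v3). v3 = False.
In (v6 ∨ v3), v3 is now false; v6 must hold, so v6 = True.
In (¬v6 ∨ ¬v1), ¬v6 is now false; ¬v1 must hold, so v1 = False.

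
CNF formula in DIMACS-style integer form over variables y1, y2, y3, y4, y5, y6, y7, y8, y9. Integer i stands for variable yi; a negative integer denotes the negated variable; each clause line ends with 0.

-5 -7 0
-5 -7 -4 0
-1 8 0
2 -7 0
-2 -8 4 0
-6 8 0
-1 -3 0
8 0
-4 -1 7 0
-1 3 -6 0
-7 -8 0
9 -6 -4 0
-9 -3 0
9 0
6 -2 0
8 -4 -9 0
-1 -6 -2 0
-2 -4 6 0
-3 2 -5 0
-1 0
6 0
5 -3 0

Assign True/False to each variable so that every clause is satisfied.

y1=False, y2=True, y3=False, y4=True, y5=False, y6=True, y7=False, y8=True, y9=True

Check each clause:
  1. (~y5 \/ ~y7) — ~y7 is true.
  2. (~y4 \/ ~y7 \/ ~y5) — ~y7 is true.
  3. (y8 \/ ~y1) — y8 is true.
  4. (y2 \/ ~y7) — ~y7 is true.
  5. (~y8 \/ y4 \/ ~y2) — y4 is true.
  6. (~y6 \/ y8) — y8 is true.
  7. (~y1 \/ ~y3) — ~y3 is true.
  8. (y8) — y8 is true.
  9. (~y4 \/ ~y1 \/ y7) — ~y1 is true.
  10. (~y6 \/ ~y1 \/ y3) — ~y1 is true.
  11. (~y8 \/ ~y7) — ~y7 is true.
  12. (y9 \/ ~y4 \/ ~y6) — y9 is true.
  13. (~y9 \/ ~y3) — ~y3 is true.
  14. (y9) — y9 is true.
  15. (~y2 \/ y6) — y6 is true.
  16. (~y4 \/ ~y9 \/ y8) — y8 is true.
  17. (~y6 \/ ~y1 \/ ~y2) — ~y1 is true.
  18. (y6 \/ ~y4 \/ ~y2) — y6 is true.
  19. (~y5 \/ ~y3 \/ y2) — y2 is true.
  20. (~y1) — ~y1 is true.
  21. (y6) — y6 is true.
  22. (y5 \/ ~y3) — ~y3 is true.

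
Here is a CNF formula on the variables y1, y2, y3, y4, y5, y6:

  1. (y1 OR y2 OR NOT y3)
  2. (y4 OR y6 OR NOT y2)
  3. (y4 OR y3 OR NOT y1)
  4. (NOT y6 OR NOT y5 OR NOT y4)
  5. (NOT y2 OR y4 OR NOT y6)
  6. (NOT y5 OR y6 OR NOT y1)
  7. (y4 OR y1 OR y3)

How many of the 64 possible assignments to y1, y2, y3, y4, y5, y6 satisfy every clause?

Split on y4, then y1.
  y4=1, y1=1: forces y5=0; y2, y3, y6 free → 2^3 = 8.
  y4=1, y1=0: 9 of the 16 assignments to (y2,y3,y5,y6) work.
  y4=0, y1=1: remaining (y2,y3,y5,y6) ∈ {(0,1,0,0); (0,1,0,1); (0,1,1,1)} — 3.
  y4=0, y1=0: a clause becomes empty — 0.
Total: 8 + 9 + 3 + 0 = 20.

20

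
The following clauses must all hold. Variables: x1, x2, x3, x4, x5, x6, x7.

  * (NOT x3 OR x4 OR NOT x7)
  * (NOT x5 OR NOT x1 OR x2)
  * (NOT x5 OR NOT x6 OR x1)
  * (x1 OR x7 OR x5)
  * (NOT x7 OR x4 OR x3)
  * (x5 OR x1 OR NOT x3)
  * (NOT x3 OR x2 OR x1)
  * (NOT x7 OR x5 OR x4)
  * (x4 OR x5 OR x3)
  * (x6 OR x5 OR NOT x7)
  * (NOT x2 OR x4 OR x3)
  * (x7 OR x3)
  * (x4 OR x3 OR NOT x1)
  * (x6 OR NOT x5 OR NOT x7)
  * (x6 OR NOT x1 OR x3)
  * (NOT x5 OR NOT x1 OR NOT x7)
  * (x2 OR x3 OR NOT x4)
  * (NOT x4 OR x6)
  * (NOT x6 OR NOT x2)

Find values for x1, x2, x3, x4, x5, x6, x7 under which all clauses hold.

x1=1, x2=1, x3=1, x4=0, x5=1, x6=0, x7=0

Check each clause:
  1. (x4 OR NOT x3 OR NOT x7) — NOT x7 is true.
  2. (NOT x1 OR x2 OR NOT x5) — x2 is true.
  3. (NOT x5 OR NOT x6 OR x1) — x1 is true.
  4. (x1 OR x5 OR x7) — x1 is true.
  5. (NOT x7 OR x4 OR x3) — NOT x7 is true.
  6. (x5 OR NOT x3 OR x1) — x1 is true.
  7. (x2 OR NOT x3 OR x1) — x1 is true.
  8. (NOT x7 OR x4 OR x5) — NOT x7 is true.
  9. (x5 OR x4 OR x3) — x3 is true.
  10. (x6 OR NOT x7 OR x5) — NOT x7 is true.
  11. (NOT x2 OR x4 OR x3) — x3 is true.
  12. (x7 OR x3) — x3 is true.
  13. (NOT x1 OR x4 OR x3) — x3 is true.
  14. (NOT x5 OR x6 OR NOT x7) — NOT x7 is true.
  15. (x6 OR x3 OR NOT x1) — x3 is true.
  16. (NOT x5 OR NOT x1 OR NOT x7) — NOT x7 is true.
  17. (x2 OR x3 OR NOT x4) — x2 is true.
  18. (NOT x4 OR x6) — NOT x4 is true.
  19. (NOT x6 OR NOT x2) — NOT x6 is true.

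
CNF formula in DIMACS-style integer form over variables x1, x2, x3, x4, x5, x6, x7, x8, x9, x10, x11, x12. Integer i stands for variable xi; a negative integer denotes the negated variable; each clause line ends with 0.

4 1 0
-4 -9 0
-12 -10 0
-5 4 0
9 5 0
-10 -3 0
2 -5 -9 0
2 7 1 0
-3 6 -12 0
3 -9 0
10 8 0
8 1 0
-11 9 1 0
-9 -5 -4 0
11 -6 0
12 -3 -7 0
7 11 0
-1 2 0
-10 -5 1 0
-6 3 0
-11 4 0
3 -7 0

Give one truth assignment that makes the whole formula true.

x1=1  x2=1  x3=1  x4=1  x5=1  x6=1  x7=0  x8=1  x9=0  x10=0  x11=1  x12=1

Pure literal: x2 appears only positively; assign x2 = True.
x8 occurs only positively in the remaining clauses — set x8 = True.
Set x1 = True and propagate.
Try x3 = True.
  then x10 is forced to False.
For the remaining variables, x4 = True, x5 = True, x6 = True, x7 = False, x9 = False, x11 = True, x12 = True works.
Check each clause:
  1. (x4 \/ x1) — x1 is true.
  2. (~x4 \/ ~x9) — ~x9 is true.
  3. (~x10 \/ ~x12) — ~x10 is true.
  4. (~x5 \/ x4) — x4 is true.
  5. (x9 \/ x5) — x5 is true.
  6. (~x10 \/ ~x3) — ~x10 is true.
  7. (x2 \/ ~x9 \/ ~x5) — x2 is true.
  8. (x2 \/ x1 \/ x7) — x1 is true.
  9. (~x3 \/ ~x12 \/ x6) — x6 is true.
  10. (~x9 \/ x3) — x3 is true.
  11. (x8 \/ x10) — x8 is true.
  12. (x8 \/ x1) — x8 is true.
  13. (x9 \/ x1 \/ ~x11) — x1 is true.
  14. (~x9 \/ ~x4 \/ ~x5) — ~x9 is true.
  15. (~x6 \/ x11) — x11 is true.
  16. (~x7 \/ x12 \/ ~x3) — ~x7 is true.
  17. (x7 \/ x11) — x11 is true.
  18. (x2 \/ ~x1) — x2 is true.
  19. (~x5 \/ x1 \/ ~x10) — x1 is true.
  20. (x3 \/ ~x6) — x3 is true.
  21. (~x11 \/ x4) — x4 is true.
  22. (x3 \/ ~x7) — ~x7 is true.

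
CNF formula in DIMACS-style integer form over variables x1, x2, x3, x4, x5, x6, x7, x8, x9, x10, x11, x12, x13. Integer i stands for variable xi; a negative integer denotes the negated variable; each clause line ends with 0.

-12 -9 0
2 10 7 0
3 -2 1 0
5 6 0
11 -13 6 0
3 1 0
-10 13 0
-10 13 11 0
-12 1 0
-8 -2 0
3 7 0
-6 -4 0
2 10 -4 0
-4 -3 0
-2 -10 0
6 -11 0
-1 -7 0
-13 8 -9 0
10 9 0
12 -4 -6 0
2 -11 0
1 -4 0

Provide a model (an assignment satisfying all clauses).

Pure literal: x4 appears only negated; assign x4 = False.
Pure literal: x5 appears only positively; assign x5 = True.
Try x1 = True.
  then x7 is forced to False.
  then x3 is forced to True.
Set x2 = True and propagate.
  then x8 is forced to False.
  then x10 is forced to False.
  then x9 is forced to True.
  then x12 is forced to False.
  then x13 is forced to False.
Set x6 = False and propagate.
  then x11 is forced to False.

x1 = T, x2 = T, x3 = T, x4 = F, x5 = T, x6 = F, x7 = F, x8 = F, x9 = T, x10 = F, x11 = F, x12 = F, x13 = F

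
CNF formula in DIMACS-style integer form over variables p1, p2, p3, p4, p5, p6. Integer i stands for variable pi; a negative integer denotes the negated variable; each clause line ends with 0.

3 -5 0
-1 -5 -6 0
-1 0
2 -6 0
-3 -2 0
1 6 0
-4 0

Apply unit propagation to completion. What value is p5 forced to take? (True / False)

False

(¬p1) is a unit clause: p1 = False.
In (p6 ∨ p1), p1 is now false; p6 must hold, so p6 = True.
In (p2 ∨ ¬p6), ¬p6 is now false; p2 must hold, so p2 = True.
(¬p3 ∨ ¬p2): since p2 = True, the clause reduces to (¬p3). p3 = False.
(¬p5 ∨ p3) with p3 = False leaves only ¬p5, so p5 = False.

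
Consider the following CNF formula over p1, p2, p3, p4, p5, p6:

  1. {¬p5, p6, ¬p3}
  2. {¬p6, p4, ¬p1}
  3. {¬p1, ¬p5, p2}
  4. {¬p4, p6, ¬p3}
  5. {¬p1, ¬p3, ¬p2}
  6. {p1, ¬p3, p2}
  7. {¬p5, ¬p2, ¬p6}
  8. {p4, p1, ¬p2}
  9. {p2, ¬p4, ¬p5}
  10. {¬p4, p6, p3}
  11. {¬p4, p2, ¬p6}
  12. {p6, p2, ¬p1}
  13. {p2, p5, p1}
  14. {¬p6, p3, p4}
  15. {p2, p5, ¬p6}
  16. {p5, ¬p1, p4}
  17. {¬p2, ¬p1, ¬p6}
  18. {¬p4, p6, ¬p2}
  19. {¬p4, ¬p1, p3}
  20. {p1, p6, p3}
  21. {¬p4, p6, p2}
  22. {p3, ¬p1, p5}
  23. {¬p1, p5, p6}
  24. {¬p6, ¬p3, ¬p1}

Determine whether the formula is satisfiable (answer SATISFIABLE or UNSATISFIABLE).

SATISFIABLE

Set p1 = False and propagate.
For the remaining variables, p2 = True, p3 = False, p4 = True, p5 = False, p6 = True works.
Every clause has at least one true literal under this assignment.
So p1 = False, p2 = True, p3 = False, p4 = True, p5 = False, p6 = True is a satisfying assignment.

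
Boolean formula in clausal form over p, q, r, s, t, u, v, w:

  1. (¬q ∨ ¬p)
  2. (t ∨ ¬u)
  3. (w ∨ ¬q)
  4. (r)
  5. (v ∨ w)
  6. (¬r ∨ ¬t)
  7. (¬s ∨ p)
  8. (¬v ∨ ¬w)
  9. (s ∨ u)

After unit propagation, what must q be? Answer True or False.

False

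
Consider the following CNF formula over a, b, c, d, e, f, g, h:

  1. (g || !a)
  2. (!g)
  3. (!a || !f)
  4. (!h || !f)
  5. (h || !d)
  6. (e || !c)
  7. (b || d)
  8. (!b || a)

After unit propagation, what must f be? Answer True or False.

(!g) stands alone — g = False.
(!a || g) with g = False leaves only !a, so a = False.
In (!b || a), a is now false; !b must hold, so b = False.
(b || d) with b = False leaves only d, so d = True.
(h || !d): since d = True, the clause reduces to (h). h = True.
(!f || !h) with h = True leaves only !f, so f = False.

False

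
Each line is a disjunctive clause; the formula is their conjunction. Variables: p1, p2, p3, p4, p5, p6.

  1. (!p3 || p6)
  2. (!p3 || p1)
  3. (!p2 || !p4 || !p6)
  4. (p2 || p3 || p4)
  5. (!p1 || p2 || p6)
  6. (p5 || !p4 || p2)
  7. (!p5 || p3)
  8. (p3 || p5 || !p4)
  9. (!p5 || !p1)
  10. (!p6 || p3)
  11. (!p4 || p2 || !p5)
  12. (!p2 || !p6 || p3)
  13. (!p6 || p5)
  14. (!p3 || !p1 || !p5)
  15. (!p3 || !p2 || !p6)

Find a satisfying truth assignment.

p1=True, p2=True, p3=False, p4=False, p5=False, p6=False

Branch on p1: take p1 = True.
  then p5 is forced to False.
  then p6 is forced to False.
  then p3 is forced to False.
  then p2 is forced to True.
  then p4 is forced to False.
Every clause has at least one true literal under this assignment.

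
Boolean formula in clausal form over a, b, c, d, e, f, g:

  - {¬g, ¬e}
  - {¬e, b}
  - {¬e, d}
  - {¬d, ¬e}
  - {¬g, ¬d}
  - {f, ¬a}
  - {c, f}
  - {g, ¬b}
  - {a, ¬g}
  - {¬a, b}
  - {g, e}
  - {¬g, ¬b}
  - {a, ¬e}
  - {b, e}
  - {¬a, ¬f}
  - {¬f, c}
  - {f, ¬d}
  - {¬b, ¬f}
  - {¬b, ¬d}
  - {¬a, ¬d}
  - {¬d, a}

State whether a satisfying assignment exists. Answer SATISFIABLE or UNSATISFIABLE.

UNSATISFIABLE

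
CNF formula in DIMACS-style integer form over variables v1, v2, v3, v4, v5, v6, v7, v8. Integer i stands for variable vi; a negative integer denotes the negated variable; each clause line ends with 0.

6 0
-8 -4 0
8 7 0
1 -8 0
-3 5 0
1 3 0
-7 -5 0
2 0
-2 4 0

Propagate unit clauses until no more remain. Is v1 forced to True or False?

True

(v6) is a unit clause: v6 = True.
(v2) is a unit clause: v2 = True.
From (v4 ∨ ¬v2) and v2 = True: v4 = True.
From (¬v8 ∨ ¬v4) and v4 = True: v8 = False.
(v8 ∨ v7): since v8 = False, the clause reduces to (v7). v7 = True.
From (¬v7 ∨ ¬v5) and v7 = True: v5 = False.
In (¬v3 ∨ v5), v5 is now false; ¬v3 must hold, so v3 = False.
(v1 ∨ v3) with v3 = False leaves only v1, so v1 = True.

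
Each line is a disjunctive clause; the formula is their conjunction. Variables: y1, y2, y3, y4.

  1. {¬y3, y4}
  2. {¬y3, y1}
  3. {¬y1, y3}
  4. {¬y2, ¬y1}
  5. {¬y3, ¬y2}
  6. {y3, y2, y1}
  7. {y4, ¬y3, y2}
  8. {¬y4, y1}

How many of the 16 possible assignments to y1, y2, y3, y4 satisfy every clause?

2

The models are:
  y1=0 y2=1 y3=0 y4=0
  y1=1 y2=0 y3=1 y4=1
That's 2 in total.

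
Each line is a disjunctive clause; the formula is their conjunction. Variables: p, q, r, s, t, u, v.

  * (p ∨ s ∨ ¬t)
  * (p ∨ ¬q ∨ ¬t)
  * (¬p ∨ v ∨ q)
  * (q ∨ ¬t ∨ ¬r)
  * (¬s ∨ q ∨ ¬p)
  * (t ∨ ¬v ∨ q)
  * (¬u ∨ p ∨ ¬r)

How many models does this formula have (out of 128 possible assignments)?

Case analysis on p and q:
  p=T, q=T: r, s, t, u, v free → 2^5 = 32.
  p=T, q=F: remaining (r,s,t,u,v) ∈ {(F,F,T,F,T); (F,F,T,T,T)} — 2.
  p=F, q=T: s, v free; 3 ways for (r,t,u) × 2^2 = 12.
  p=F, q=F: 10 of the 32 assignments to (r,s,t,u,v) work.
Total: 32 + 2 + 12 + 10 = 56.

56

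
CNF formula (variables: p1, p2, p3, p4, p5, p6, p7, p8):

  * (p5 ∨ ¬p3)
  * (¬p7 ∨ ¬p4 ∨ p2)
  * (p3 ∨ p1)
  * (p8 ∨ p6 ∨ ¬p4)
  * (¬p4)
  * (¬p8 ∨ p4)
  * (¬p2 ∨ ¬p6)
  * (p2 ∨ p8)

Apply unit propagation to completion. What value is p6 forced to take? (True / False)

False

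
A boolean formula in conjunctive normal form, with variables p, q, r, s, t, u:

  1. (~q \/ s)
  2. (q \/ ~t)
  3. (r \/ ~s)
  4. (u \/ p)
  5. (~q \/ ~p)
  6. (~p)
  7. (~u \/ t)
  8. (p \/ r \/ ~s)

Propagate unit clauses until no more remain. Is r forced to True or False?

True

(~p) stands alone — p = False.
(p \/ u): since p = False, the clause reduces to (u). u = True.
From (t \/ ~u) and u = True: t = True.
From (~t \/ q) and t = True: q = True.
From (~q \/ s) and q = True: s = True.
(r \/ ~s) with s = True leaves only r, so r = True.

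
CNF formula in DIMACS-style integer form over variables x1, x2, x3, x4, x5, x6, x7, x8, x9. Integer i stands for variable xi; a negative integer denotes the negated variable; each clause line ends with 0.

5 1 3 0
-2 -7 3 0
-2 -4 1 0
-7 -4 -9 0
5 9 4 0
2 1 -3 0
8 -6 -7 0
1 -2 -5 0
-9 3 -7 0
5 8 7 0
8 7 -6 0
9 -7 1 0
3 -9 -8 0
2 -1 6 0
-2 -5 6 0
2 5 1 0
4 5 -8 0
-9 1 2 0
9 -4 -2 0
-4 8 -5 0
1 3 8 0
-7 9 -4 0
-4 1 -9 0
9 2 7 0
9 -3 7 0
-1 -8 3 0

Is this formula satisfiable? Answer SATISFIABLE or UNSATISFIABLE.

SATISFIABLE

Branch on x1: take x1 = True.
Branch on x2: take x2 = True.
Set x3 = True and propagate.
The remaining clauses are satisfied by x4 = False, x5 = True, x6 = True, x7 = True, x8 = True, x9 = True.
Every clause has at least one true literal under this assignment.
So x1 = 1, x2 = 1, x3 = 1, x4 = 0, x5 = 1, x6 = 1, x7 = 1, x8 = 1, x9 = 1 is a satisfying assignment.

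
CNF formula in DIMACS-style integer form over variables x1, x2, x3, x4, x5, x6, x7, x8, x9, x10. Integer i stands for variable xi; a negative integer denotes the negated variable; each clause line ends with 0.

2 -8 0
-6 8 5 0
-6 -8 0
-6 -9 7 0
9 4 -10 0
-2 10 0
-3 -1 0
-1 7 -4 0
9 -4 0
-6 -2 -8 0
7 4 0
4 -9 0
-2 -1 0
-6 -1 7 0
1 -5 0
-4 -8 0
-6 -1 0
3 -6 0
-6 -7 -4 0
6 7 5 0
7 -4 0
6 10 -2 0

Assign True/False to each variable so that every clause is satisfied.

x1 = F, x2 = F, x3 = F, x4 = F, x5 = F, x6 = F, x7 = T, x8 = F, x9 = F, x10 = F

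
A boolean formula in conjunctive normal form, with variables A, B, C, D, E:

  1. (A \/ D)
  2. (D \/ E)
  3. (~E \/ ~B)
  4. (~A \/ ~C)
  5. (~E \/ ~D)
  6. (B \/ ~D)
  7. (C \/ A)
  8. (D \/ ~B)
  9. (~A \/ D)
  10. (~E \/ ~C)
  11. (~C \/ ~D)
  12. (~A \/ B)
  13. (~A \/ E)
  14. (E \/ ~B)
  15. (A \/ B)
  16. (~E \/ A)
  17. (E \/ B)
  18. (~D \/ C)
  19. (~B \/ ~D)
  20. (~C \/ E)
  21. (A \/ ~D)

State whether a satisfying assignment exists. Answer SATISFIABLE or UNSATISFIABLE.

UNSATISFIABLE

D = True:
  propagation gives E=False, B=True; an empty clause results — contradiction.
D = False:
  propagation gives A=True; an empty clause results — contradiction.
Every branch closes, so no satisfying assignment exists.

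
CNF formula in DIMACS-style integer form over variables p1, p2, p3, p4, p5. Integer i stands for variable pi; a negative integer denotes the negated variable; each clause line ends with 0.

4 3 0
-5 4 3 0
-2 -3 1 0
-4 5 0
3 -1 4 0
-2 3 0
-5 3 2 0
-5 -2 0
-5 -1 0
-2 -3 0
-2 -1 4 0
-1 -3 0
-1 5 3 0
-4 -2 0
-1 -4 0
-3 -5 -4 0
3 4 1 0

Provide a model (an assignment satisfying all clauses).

Try p1 = False.
Set p2 = False and propagate.
For the remaining variables, p3 = True, p4 = False, p5 = False works.
Every clause has at least one true literal under this assignment.

p1=0, p2=0, p3=1, p4=0, p5=0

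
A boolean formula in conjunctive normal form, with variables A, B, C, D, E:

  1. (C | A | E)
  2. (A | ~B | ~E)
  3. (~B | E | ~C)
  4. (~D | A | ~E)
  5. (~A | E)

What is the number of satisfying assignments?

12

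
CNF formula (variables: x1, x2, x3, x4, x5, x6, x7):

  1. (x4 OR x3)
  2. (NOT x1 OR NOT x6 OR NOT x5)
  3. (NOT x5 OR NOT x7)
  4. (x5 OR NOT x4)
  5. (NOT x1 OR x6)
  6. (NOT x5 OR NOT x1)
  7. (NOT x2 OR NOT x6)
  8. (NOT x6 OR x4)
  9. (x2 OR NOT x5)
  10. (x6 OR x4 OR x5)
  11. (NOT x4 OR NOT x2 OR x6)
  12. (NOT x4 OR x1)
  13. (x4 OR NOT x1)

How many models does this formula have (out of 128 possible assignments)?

1

Satisfying assignments:
  x1=F x2=T x3=T x4=F x5=T x6=F x7=F
That's 1 in total.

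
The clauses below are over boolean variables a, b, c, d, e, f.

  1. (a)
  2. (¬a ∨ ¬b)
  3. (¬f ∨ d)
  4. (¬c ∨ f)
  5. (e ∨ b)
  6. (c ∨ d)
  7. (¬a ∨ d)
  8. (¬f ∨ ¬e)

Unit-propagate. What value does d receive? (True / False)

True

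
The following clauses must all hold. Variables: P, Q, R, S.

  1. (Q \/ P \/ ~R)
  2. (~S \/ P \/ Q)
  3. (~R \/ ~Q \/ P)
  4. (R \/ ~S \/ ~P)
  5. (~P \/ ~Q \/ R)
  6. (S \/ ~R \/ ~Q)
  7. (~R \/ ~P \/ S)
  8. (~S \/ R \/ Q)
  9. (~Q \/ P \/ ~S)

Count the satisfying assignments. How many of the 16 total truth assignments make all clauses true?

5

The models are:
  P=0 Q=0 R=0 S=0
  P=0 Q=1 R=0 S=0
  P=1 Q=0 R=0 S=0
  P=1 Q=0 R=1 S=1
  P=1 Q=1 R=1 S=1
Count: 5.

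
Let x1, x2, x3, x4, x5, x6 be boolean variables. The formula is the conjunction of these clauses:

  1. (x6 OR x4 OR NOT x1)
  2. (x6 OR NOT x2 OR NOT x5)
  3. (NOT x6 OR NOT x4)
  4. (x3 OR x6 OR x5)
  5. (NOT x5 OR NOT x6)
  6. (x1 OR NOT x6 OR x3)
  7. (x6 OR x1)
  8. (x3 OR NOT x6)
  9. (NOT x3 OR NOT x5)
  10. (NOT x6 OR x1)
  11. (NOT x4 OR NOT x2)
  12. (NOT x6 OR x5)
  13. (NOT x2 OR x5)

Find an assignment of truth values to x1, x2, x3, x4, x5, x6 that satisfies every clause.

x1=True, x2=False, x3=False, x4=True, x5=True, x6=False

x2 occurs only negated in the remaining clauses — set x2 = False.
Try x1 = True.
For the remaining variables, x3 = False, x4 = True, x5 = True, x6 = False works.
Every clause has at least one true literal under this assignment.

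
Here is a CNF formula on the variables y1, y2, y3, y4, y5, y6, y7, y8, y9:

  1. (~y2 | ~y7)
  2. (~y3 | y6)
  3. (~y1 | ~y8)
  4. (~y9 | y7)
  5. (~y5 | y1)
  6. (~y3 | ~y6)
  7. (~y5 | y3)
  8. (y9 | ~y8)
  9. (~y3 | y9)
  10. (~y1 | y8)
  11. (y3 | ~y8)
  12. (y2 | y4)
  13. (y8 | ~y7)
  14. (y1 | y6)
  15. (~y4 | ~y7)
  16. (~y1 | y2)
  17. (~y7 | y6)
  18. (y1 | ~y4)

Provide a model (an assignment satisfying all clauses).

y1=F, y2=T, y3=F, y4=F, y5=F, y6=T, y7=F, y8=F, y9=F

Check each clause:
  1. (~y7 | ~y2) — ~y7 is true.
  2. (y6 | ~y3) — ~y3 is true.
  3. (~y1 | ~y8) — ~y8 is true.
  4. (~y9 | y7) — ~y9 is true.
  5. (~y5 | y1) — ~y5 is true.
  6. (~y6 | ~y3) — ~y3 is true.
  7. (~y5 | y3) — ~y5 is true.
  8. (~y8 | y9) — ~y8 is true.
  9. (y9 | ~y3) — ~y3 is true.
  10. (~y1 | y8) — ~y1 is true.
  11. (y3 | ~y8) — ~y8 is true.
  12. (y2 | y4) — y2 is true.
  13. (y8 | ~y7) — ~y7 is true.
  14. (y1 | y6) — y6 is true.
  15. (~y4 | ~y7) — ~y7 is true.
  16. (~y1 | y2) — y2 is true.
  17. (y6 | ~y7) — ~y7 is true.
  18. (~y4 | y1) — ~y4 is true.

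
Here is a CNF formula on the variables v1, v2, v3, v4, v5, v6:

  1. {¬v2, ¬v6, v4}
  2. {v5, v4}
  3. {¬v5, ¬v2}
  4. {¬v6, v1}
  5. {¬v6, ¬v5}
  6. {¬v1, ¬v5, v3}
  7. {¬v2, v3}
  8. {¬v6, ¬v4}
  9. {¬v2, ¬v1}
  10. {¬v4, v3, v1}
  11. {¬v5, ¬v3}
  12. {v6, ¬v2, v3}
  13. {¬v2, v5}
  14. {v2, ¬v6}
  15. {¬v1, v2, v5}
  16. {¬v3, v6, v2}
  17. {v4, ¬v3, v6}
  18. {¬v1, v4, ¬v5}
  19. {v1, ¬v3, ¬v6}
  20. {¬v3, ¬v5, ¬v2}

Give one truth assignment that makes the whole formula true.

v1 = F, v2 = F, v3 = F, v4 = F, v5 = T, v6 = F

Branch on v1: take v1 = False.
  then v6 is forced to False.
The remaining clauses are satisfied by v2 = False, v3 = False, v4 = False, v5 = True.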